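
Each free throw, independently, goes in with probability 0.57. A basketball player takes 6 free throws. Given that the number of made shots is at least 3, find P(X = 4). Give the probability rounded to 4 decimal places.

0.3769

X ~ Binomial(6, 0.57). Want P(X=4 | X≥3) = P(X=4) / P(X≥3).
P(X=4) = C(6,4)·0.57^4·0.43^2 = 0.292771
P(X≥3) = 1 − 0.006321 − 0.050277 − 0.166615 = 0.776786
Ratio = 0.292771 / 0.776786 = 0.376900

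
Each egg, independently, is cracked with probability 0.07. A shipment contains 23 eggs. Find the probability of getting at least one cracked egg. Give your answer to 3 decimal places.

P(at least one) = 1 − P(none) = 1 − (1 − 0.07)^23
= 1 − 0.18841 = 0.81159

0.812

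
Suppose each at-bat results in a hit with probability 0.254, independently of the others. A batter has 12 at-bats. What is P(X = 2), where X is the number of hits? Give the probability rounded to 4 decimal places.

X ~ Binomial(n=12, p=0.254).
P(X=2) = C(12,2) · p^2 · (1−p)^10
= 66 · 0.064516 · 0.053381 = 0.227300

0.2273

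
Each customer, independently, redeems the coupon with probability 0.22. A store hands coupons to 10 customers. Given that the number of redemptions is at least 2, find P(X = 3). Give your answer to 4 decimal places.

X ~ Binomial(10, 0.22). Want P(X=3 | X≥2) = P(X=3) / P(X≥2).
P(X=3) = C(10,3)·0.22^3·0.78^7 = 0.224446
P(X≥2) = 1 − 0.083358 − 0.235112 = 0.681531
Ratio = 0.224446 / 0.681531 = 0.329326

0.3293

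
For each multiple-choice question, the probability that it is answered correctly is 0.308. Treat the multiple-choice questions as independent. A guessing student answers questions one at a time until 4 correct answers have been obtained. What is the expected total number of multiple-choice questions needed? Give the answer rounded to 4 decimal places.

12.9870

Y = total multiple-choice questions until the fourth success; negative binomial with r=4, p=0.308.
E[Y] = r / p = 4 / 0.308 = 12.987013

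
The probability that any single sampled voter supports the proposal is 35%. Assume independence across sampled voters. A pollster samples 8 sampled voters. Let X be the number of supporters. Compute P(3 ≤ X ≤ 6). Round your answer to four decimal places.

0.5686

X ~ Binomial(8, 0.35); P(3 ≤ X ≤ 6) = Σ C(8,k) p^k (1−p)^(8−k) over k:
  k=3: C(8,3)·0.35^3·0.65^5 = 0.278586
  k=4: C(8,4)·0.35^4·0.65^4 = 0.187510
  k=5: C(8,5)·0.35^5·0.65^3 = 0.080773
  k=6: C(8,6)·0.35^6·0.65^2 = 0.021747
Total = 0.568616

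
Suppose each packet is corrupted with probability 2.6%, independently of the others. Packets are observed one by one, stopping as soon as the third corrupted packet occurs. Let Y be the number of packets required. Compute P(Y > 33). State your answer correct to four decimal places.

Needing more than 33 packets ⇔ fewer than 3 successes in the first 33. With X ~ Binomial(33, 0.026), P(Y > 33) = P(X ≤ 2).
  k=0: C(33,0)·0.026^0·0.974^33 = 0.419223
  k=1: C(33,1)·0.026^1·0.974^32 = 0.369295
  k=2: C(33,2)·0.026^2·0.974^31 = 0.157728
P(X ≤ 2) = 0.946247

0.9462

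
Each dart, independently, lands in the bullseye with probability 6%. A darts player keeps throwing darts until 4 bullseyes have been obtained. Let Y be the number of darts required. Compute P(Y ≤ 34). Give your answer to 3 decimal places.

Finishing within 34 darts ⇔ at least 4 successes in the first 34. With X ~ Binomial(34, 0.06), P(Y ≤ 34) = 1 − P(X ≤ 3).
  k=0: C(34,0)·0.06^0·0.94^34 = 0.12200
  k=1: C(34,1)·0.06^1·0.94^33 = 0.26476
  k=2: C(34,2)·0.06^2·0.94^32 = 0.27884
  k=3: C(34,3)·0.06^3·0.94^31 = 0.18985
1 − 0.85544 = 0.14456

0.145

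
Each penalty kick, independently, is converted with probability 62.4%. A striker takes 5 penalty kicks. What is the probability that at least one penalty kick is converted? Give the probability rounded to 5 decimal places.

0.99248

P(at least one) = 1 − P(none) = 1 − (1 − 0.624)^5
= 1 − 0.0075152 = 0.9924848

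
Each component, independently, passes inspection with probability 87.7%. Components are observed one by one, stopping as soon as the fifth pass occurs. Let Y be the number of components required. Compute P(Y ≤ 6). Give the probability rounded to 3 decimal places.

0.838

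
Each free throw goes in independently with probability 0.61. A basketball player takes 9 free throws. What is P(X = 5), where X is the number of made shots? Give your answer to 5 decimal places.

0.24619

X ~ Binomial(n=9, p=0.61).
P(X=5) = C(9,5) · p^5 · (1−p)^4
= 126 · 0.08446 · 0.023134 = 0.2461944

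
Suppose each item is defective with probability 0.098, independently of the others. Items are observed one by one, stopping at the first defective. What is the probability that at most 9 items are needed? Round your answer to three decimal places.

Y = number of items to the first success; geometric, p = 0.098.
P(Y ≤ 9) = 1 − (1−p)^9 = 1 − 0.39524 = 0.60476

0.605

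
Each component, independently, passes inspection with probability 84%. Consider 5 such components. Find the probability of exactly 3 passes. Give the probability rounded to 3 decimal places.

0.152

X ~ Binomial(n=5, p=0.84).
P(X=3) = C(5,3) · p^3 · (1−p)^2
= 10 · 0.5927 · 0.0256 = 0.15173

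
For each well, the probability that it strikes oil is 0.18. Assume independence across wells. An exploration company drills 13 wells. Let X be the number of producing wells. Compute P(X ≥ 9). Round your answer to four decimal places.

X ~ Binomial(13, 0.18); P(X ≥ 9) = Σ C(13,k) p^k (1−p)^(13−k) over k:
  k=9: C(13,9)·0.18^9·0.82^4 = 0.000064
  k=10: C(13,10)·0.18^10·0.82^3 = 0.000006
  k=11: C(13,11)·0.18^11·0.82^2 = 0.000000
  k=12: C(13,12)·0.18^12·0.82^1 = 0.000000
  k=13: C(13,13)·0.18^13·0.82^0 = 0.000000
Total = 0.000070

0.0001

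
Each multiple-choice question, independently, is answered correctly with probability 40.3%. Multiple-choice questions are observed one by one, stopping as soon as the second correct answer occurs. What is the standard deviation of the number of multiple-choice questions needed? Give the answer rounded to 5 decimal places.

Y = total multiple-choice questions until the second success; negative binomial with r=2, p=0.403.
SD(Y) = √[r(1−p)/p²] = √(7.3518093) = 2.7114220

2.71142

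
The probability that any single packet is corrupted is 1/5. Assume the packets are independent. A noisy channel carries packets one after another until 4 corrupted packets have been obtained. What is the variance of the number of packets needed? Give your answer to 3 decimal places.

Y = total packets until the fourth success; negative binomial with r=4, p=0.20.
Var(Y) = r(1−p)/p² = 4·0.80 / 0.20² = 80.00000

80.000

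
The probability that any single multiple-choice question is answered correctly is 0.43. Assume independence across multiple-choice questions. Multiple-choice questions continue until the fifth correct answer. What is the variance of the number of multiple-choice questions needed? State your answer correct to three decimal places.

15.414

Y = total multiple-choice questions until the fifth success; negative binomial with r=5, p=0.43.
Var(Y) = r(1−p)/p² = 5·0.57 / 0.43² = 15.41374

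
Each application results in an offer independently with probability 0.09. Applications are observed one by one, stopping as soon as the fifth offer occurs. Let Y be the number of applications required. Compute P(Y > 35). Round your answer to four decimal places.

Needing more than 35 applications ⇔ fewer than 5 successes in the first 35. With X ~ Binomial(35, 0.09), P(Y > 35) = P(X ≤ 4).
  k=0: C(35,0)·0.09^0·0.91^35 = 0.036851
  k=1: C(35,1)·0.09^1·0.91^34 = 0.127561
  k=2: C(35,2)·0.09^2·0.91^33 = 0.214471
  k=3: C(35,3)·0.09^3·0.91^32 = 0.233325
  k=4: C(35,4)·0.09^4·0.91^31 = 0.184609
P(X ≤ 4) = 0.796817

0.7968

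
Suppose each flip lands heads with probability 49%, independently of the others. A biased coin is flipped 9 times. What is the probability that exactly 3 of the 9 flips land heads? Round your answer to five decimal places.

0.17390

X ~ Binomial(n=9, p=0.49).
P(X=3) = C(9,3) · p^3 · (1−p)^6
= 84 · 0.11765 · 0.017596 = 0.1738956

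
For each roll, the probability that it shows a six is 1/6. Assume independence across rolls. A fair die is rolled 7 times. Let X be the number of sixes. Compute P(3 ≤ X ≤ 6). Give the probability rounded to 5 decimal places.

0.09577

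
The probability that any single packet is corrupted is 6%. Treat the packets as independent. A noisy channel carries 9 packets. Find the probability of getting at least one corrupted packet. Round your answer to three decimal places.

P(at least one) = 1 − P(none) = 1 − (1 − 0.06)^9
= 1 − 0.57299 = 0.42701

0.427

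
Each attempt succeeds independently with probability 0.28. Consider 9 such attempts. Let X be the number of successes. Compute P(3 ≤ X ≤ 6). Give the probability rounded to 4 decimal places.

0.4801

X ~ Binomial(9, 0.28); P(3 ≤ X ≤ 6) = Σ C(9,k) p^k (1−p)^(9−k) over k:
  k=3: C(9,3)·0.28^3·0.72^6 = 0.256891
  k=4: C(9,4)·0.28^4·0.72^5 = 0.149853
  k=5: C(9,5)·0.28^5·0.72^4 = 0.058276
  k=6: C(9,6)·0.28^6·0.72^3 = 0.015109
Total = 0.480128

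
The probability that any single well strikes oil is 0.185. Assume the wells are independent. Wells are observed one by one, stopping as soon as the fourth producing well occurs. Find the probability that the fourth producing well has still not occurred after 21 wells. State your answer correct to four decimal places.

Needing more than 21 wells ⇔ fewer than 4 successes in the first 21. With X ~ Binomial(21, 0.185), P(Y > 21) = P(X ≤ 3).
  k=0: C(21,0)·0.185^0·0.815^21 = 0.013624
  k=1: C(21,1)·0.185^1·0.815^20 = 0.064945
  k=2: C(21,2)·0.185^2·0.815^19 = 0.147420
  k=3: C(21,3)·0.185^3·0.815^18 = 0.211936
P(X ≤ 3) = 0.437925

0.4379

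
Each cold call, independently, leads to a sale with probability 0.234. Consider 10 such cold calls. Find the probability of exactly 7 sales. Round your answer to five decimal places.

0.00207

X ~ Binomial(n=10, p=0.234).
P(X=7) = C(10,7) · p^7 · (1−p)^3
= 120 · 3.8416e-05 · 0.44946 = 0.0020719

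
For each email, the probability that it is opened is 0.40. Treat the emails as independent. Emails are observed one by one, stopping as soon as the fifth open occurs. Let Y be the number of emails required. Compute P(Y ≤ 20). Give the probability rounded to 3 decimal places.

0.949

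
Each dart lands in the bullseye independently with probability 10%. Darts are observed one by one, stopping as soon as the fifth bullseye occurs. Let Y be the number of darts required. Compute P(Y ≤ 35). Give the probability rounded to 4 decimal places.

0.2693

Finishing within 35 darts ⇔ at least 5 successes in the first 35. With X ~ Binomial(35, 0.10), P(Y ≤ 35) = 1 − P(X ≤ 4).
  k=0: C(35,0)·0.10^0·0.90^35 = 0.025032
  k=1: C(35,1)·0.10^1·0.90^34 = 0.097345
  k=2: C(35,2)·0.10^2·0.90^33 = 0.183874
  k=3: C(35,3)·0.10^3·0.90^32 = 0.224735
  k=4: C(35,4)·0.10^4·0.90^31 = 0.199764
1 − 0.730749 = 0.269251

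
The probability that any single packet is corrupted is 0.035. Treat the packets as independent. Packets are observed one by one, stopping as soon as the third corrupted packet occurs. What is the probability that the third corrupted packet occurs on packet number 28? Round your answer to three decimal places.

0.006

Y = trial on which the third success occurs; negative binomial, r=3, p=0.035.
P(Y=28) = C(27,2) · p^3 · (1−p)^25
= 351 · 4.2875e-05 · 0.41038 = 0.00618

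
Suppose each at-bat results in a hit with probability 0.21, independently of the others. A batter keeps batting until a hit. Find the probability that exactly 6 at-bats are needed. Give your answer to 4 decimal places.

0.0646

Geometric (trials to first success), p = 0.21.
P(Y = 6) = (1−p)^5 · p = 0.30771 · 0.21 = 0.064618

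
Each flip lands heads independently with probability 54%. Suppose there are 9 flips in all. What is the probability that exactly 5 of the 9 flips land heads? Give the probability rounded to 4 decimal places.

X ~ Binomial(n=9, p=0.54).
P(X=5) = C(9,5) · p^5 · (1−p)^4
= 126 · 0.045917 · 0.044775 = 0.259042

0.2590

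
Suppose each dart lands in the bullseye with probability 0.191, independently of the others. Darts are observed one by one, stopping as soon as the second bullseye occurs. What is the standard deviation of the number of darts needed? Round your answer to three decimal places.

6.660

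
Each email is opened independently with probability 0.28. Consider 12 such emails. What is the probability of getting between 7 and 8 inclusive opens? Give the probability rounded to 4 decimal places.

X ~ Binomial(12, 0.28); P(7 ≤ X ≤ 8) = Σ C(12,k) p^k (1−p)^(12−k) over k:
  k=7: C(12,7)·0.28^7·0.72^5 = 0.020677
  k=8: C(12,8)·0.28^8·0.72^4 = 0.005026
Total = 0.025703

0.0257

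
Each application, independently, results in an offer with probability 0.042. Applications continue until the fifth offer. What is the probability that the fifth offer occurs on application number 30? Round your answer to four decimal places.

0.0011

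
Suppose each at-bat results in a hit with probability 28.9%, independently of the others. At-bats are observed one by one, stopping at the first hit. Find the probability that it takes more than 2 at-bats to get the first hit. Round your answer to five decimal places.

0.50552

Y = number of at-bats to the first success; geometric, p = 0.289.
P(Y > 2) = P(first 2 all fail) = (1−p)^2 = 0.5055210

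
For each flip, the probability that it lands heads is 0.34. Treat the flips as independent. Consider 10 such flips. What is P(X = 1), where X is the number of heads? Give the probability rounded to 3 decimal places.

X ~ Binomial(n=10, p=0.34).
P(X=1) = C(10,1) · p^1 · (1−p)^9
= 10 · 0.34 · 0.023763 = 0.08079

0.081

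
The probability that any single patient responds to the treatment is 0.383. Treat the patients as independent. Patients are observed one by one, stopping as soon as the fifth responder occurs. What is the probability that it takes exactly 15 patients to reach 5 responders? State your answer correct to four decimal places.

Y = trial on which the fifth success occurs; negative binomial, r=5, p=0.383.
P(Y=15) = C(14,4) · p^5 · (1−p)^10
= 1001 · 0.0082413 · 0.0079956 = 0.065960

0.0660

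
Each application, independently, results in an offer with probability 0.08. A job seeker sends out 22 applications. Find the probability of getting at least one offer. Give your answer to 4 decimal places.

P(at least one) = 1 − P(none) = 1 − (1 − 0.08)^22
= 1 − 0.159710 = 0.840290

0.8403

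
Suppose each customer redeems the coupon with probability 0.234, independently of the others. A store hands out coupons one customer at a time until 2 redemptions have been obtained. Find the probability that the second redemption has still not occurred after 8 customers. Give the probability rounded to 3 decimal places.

0.408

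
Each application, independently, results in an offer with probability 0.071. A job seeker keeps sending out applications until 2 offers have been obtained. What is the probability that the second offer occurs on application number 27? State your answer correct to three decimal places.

0.021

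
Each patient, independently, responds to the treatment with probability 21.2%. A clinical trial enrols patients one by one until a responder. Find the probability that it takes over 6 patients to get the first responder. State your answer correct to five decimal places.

0.23942

Y = number of patients to the first success; geometric, p = 0.212.
P(Y > 6) = P(first 6 all fail) = (1−p)^6 = 0.2394183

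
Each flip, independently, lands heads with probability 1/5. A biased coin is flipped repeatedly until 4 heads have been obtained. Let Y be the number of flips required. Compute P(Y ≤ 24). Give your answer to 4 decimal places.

Finishing within 24 flips ⇔ at least 4 successes in the first 24. With X ~ Binomial(24, 0.20), P(Y ≤ 24) = 1 − P(X ≤ 3).
  k=0: C(24,0)·0.20^0·0.80^24 = 0.004722
  k=1: C(24,1)·0.20^1·0.80^23 = 0.028334
  k=2: C(24,2)·0.20^2·0.80^22 = 0.081461
  k=3: C(24,3)·0.20^3·0.80^21 = 0.149345
1 − 0.263862 = 0.736138

0.7361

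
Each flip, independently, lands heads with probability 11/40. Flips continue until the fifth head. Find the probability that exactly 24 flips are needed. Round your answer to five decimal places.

0.03092

Y = trial on which the fifth success occurs; negative binomial, r=5, p=0.275.
P(Y=24) = C(23,4) · p^5 · (1−p)^19
= 8855 · 0.0015728 · 0.0022204 = 0.0309225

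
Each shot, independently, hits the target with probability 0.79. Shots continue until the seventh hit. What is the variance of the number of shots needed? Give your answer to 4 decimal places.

2.3554

Y = total shots until the seventh success; negative binomial with r=7, p=0.79.
Var(Y) = r(1−p)/p² = 7·0.21 / 0.79² = 2.355392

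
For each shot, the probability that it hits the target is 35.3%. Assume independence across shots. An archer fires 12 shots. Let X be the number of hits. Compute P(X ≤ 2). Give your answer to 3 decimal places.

0.146

X ~ Binomial(12, 0.353); P(X ≤ 2) = Σ C(12,k) p^k (1−p)^(12−k) over k:
  k=0: C(12,0)·0.353^0·0.647^12 = 0.00538
  k=1: C(12,1)·0.353^1·0.647^11 = 0.03523
  k=2: C(12,2)·0.353^2·0.647^10 = 0.10571
Total = 0.14632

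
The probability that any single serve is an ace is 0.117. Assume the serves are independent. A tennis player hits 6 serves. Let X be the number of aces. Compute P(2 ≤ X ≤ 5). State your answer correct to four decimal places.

X ~ Binomial(6, 0.117); P(2 ≤ X ≤ 5) = Σ C(6,k) p^k (1−p)^(6−k) over k:
  k=2: C(6,2)·0.117^2·0.883^4 = 0.124826
  k=3: C(6,3)·0.117^3·0.883^3 = 0.022053
  k=4: C(6,4)·0.117^4·0.883^2 = 0.002192
  k=5: C(6,5)·0.117^5·0.883^1 = 0.000116
Total = 0.149187

0.1492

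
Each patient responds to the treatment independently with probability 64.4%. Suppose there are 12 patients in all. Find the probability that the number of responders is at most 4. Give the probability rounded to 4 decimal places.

X ~ Binomial(12, 0.644); P(X ≤ 4) = Σ C(12,k) p^k (1−p)^(12−k) over k:
  k=0: C(12,0)·0.644^0·0.356^12 = 0.000004
  k=1: C(12,1)·0.644^1·0.356^11 = 0.000090
  k=2: C(12,2)·0.644^2·0.356^10 = 0.000895
  k=3: C(12,3)·0.644^3·0.356^9 = 0.005397
  k=4: C(12,4)·0.644^4·0.356^8 = 0.021966
Total = 0.028352

0.0284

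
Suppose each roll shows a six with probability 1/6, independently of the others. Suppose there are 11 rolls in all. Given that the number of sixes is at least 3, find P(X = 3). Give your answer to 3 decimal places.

X ~ Binomial(11, 0.166667). Want P(X=3 | X≥3) = P(X=3) / P(X≥3).
P(X=3) = C(11,3)·0.166667^3·0.833333^8 = 0.17766
P(X≥3) = 1 − 0.13459 − 0.29609 − 0.29609 = 0.27322
Ratio = 0.17766 / 0.27322 = 0.65022

0.650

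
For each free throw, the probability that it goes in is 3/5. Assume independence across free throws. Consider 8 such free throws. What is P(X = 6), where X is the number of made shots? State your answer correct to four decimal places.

X ~ Binomial(n=8, p=0.60).
P(X=6) = C(8,6) · p^6 · (1−p)^2
= 28 · 0.046656 · 0.16 = 0.209019

0.2090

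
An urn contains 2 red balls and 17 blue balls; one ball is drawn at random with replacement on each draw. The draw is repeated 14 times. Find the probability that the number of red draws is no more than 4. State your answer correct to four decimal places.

0.9886

X ~ Binomial(14, 0.105263); P(X ≤ 4) = Σ C(14,k) p^k (1−p)^(14−k) over k:
  k=0: C(14,0)·0.105263^0·0.894737^14 = 0.210734
  k=1: C(14,1)·0.105263^1·0.894737^13 = 0.347091
  k=2: C(14,2)·0.105263^2·0.894737^12 = 0.265423
  k=3: C(14,3)·0.105263^3·0.894737^11 = 0.124905
  k=4: C(14,4)·0.105263^4·0.894737^10 = 0.040410
Total = 0.988563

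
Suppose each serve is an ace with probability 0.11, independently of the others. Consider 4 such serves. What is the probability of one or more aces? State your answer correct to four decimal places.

0.3726

P(at least one) = 1 − P(none) = 1 − (1 − 0.11)^4
= 1 − 0.627422 = 0.372578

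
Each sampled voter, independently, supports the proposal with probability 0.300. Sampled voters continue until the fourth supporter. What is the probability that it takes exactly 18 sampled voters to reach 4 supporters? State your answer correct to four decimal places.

Y = trial on which the fourth success occurs; negative binomial, r=4, p=0.30.
P(Y=18) = C(17,3) · p^4 · (1−p)^14
= 680 · 0.0081 · 0.0067822 = 0.037357

0.0374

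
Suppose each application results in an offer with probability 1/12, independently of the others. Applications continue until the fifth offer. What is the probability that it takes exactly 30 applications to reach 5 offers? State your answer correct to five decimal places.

0.01084

Y = trial on which the fifth success occurs; negative binomial, r=5, p=0.083333.
P(Y=30) = C(29,4) · p^5 · (1−p)^25
= 23751 · 4.0188e-06 · 0.11358 = 0.0108408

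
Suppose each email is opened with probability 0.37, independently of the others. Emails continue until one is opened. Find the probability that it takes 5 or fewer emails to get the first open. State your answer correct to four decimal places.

0.9008

Y = number of emails to the first success; geometric, p = 0.37.
P(Y ≤ 5) = 1 − (1−p)^5 = 1 − 0.099244 = 0.900756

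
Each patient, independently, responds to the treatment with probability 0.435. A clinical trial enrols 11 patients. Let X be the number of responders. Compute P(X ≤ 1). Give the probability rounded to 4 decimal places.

X ~ Binomial(11, 0.435); P(X ≤ 1) = Σ C(11,k) p^k (1−p)^(11−k) over k:
  k=0: C(11,0)·0.435^0·0.565^11 = 0.001873
  k=1: C(11,1)·0.435^1·0.565^10 = 0.015862
Total = 0.017735

0.0177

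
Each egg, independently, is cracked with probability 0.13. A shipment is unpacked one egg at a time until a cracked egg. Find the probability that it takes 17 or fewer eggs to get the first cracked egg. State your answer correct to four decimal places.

0.9063

Y = number of eggs to the first success; geometric, p = 0.13.
P(Y ≤ 17) = 1 − (1−p)^17 = 1 − 0.093719 = 0.906281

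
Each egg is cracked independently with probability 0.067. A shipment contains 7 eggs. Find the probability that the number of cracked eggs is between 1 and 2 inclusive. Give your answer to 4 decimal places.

X ~ Binomial(7, 0.067); P(1 ≤ X ≤ 2) = Σ C(7,k) p^k (1−p)^(7−k) over k:
  k=1: C(7,1)·0.067^1·0.933^6 = 0.309359
  k=2: C(7,2)·0.067^2·0.933^5 = 0.066646
Total = 0.376005

0.3760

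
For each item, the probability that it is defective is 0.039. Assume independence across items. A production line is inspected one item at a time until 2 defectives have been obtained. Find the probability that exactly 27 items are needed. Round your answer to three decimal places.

0.015

Y = trial on which the second success occurs; negative binomial, r=2, p=0.039.
P(Y=27) = C(26,1) · p^2 · (1−p)^25
= 26 · 0.001521 · 0.3699 = 0.01463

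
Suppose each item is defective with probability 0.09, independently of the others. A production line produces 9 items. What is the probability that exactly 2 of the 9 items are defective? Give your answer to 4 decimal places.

0.1507

X ~ Binomial(n=9, p=0.09).
P(X=2) = C(9,2) · p^2 · (1−p)^7
= 36 · 0.0081 · 0.51676 = 0.150688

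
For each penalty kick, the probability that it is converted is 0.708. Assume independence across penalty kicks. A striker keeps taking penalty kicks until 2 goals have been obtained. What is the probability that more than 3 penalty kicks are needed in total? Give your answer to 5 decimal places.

Needing more than 3 penalty kicks ⇔ fewer than 2 successes in the first 3. With X ~ Binomial(3, 0.708), P(Y > 3) = P(X ≤ 1).
  k=0: C(3,0)·0.708^0·0.292^3 = 0.0248971
  k=1: C(3,1)·0.708^1·0.292^2 = 0.1811007
P(X ≤ 1) = 0.2059978

0.20600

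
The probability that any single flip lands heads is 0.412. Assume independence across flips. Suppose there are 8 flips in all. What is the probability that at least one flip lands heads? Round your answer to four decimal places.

P(at least one) = 1 − P(none) = 1 − (1 − 0.412)^8
= 1 − 0.014290 = 0.985710

0.9857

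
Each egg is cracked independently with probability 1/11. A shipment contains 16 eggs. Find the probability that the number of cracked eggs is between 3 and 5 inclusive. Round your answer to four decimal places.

X ~ Binomial(16, 0.090909); P(3 ≤ X ≤ 5) = Σ C(16,k) p^k (1−p)^(16−k) over k:
  k=3: C(16,3)·0.090909^3·0.909091^13 = 0.121872
  k=4: C(16,4)·0.090909^4·0.909091^12 = 0.039609
  k=5: C(16,5)·0.090909^5·0.909091^11 = 0.009506
Total = 0.170987

0.1710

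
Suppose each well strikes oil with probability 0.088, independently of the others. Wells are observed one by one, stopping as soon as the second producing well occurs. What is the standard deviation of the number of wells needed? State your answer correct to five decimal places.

Y = total wells until the second success; negative binomial with r=2, p=0.088.
SD(Y) = √[r(1−p)/p²] = √(235.5371901) = 15.3472209

15.34722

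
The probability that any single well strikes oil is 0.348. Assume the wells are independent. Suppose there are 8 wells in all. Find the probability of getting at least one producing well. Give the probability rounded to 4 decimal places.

P(at least one) = 1 − P(none) = 1 − (1 − 0.348)^8
= 1 − 0.032657 = 0.967343

0.9673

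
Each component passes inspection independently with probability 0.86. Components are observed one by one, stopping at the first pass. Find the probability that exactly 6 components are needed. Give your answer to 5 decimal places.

Geometric (trials to first success), p = 0.86.
P(Y = 6) = (1−p)^5 · p = 5.3782e-05 · 0.86 = 0.0000463

0.00005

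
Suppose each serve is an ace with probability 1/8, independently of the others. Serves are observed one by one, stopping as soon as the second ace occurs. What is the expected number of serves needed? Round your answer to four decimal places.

Y = total serves until the second success; negative binomial with r=2, p=0.125.
E[Y] = r / p = 2 / 0.125 = 16.000000

16.0000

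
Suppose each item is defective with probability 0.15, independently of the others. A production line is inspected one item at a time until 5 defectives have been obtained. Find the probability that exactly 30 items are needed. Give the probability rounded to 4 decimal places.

Y = trial on which the fifth success occurs; negative binomial, r=5, p=0.15.
P(Y=30) = C(29,4) · p^5 · (1−p)^25
= 23751 · 7.5937e-05 · 0.017198 = 0.031018

0.0310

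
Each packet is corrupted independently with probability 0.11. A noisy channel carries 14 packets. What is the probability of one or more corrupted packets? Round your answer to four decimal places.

0.8044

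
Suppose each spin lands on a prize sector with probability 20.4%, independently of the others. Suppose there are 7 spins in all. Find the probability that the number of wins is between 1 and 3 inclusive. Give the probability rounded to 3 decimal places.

0.762

X ~ Binomial(7, 0.204); P(1 ≤ X ≤ 3) = Σ C(7,k) p^k (1−p)^(7−k) over k:
  k=1: C(7,1)·0.204^1·0.796^6 = 0.36325
  k=2: C(7,2)·0.204^2·0.796^5 = 0.27928
  k=3: C(7,3)·0.204^3·0.796^4 = 0.11929
Total = 0.76183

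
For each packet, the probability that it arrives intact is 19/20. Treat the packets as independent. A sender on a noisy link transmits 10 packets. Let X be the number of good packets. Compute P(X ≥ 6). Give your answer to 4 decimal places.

0.9999

X ~ Binomial(10, 0.95); P(X ≥ 6) = Σ C(10,k) p^k (1−p)^(10−k) over k:
  k=6: C(10,6)·0.95^6·0.05^4 = 0.000965
  k=7: C(10,7)·0.95^7·0.05^3 = 0.010475
  k=8: C(10,8)·0.95^8·0.05^2 = 0.074635
  k=9: C(10,9)·0.95^9·0.05^1 = 0.315125
  k=10: C(10,10)·0.95^10·0.05^0 = 0.598737
Total = 0.999936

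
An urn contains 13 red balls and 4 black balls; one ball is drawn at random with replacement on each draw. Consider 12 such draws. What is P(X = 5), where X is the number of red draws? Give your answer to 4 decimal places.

0.0083

X ~ Binomial(n=12, p=0.764706).
P(X=5) = C(12,5) · p^5 · (1−p)^7
= 792 · 0.2615 · 3.9928e-05 = 0.008269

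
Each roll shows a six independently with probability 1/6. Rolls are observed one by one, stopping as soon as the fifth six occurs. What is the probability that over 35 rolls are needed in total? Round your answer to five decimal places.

Needing more than 35 rolls ⇔ fewer than 5 successes in the first 35. With X ~ Binomial(35, 0.166667), P(Y > 35) = P(X ≤ 4).
  k=0: C(35,0)·0.166667^0·0.833333^35 = 0.0016930
  k=1: C(35,1)·0.166667^1·0.833333^34 = 0.0118510
  k=2: C(35,2)·0.166667^2·0.833333^33 = 0.0402933
  k=3: C(35,3)·0.166667^3·0.833333^32 = 0.0886454
  k=4: C(35,4)·0.166667^4·0.833333^31 = 0.1418326
P(X ≤ 4) = 0.2843153

0.28432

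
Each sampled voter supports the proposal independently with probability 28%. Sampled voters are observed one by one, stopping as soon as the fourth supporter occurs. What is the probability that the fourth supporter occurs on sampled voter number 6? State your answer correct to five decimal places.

Y = trial on which the fourth success occurs; negative binomial, r=4, p=0.28.
P(Y=6) = C(5,3) · p^4 · (1−p)^2
= 10 · 0.0061466 · 0.5184 = 0.0318638

0.03186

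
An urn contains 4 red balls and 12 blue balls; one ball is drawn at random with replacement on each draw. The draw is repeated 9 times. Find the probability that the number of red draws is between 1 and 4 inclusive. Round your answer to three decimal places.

X ~ Binomial(9, 0.25); P(1 ≤ X ≤ 4) = Σ C(9,k) p^k (1−p)^(9−k) over k:
  k=1: C(9,1)·0.25^1·0.75^8 = 0.22525
  k=2: C(9,2)·0.25^2·0.75^7 = 0.30034
  k=3: C(9,3)·0.25^3·0.75^6 = 0.23360
  k=4: C(9,4)·0.25^4·0.75^5 = 0.11680
Total = 0.87599

0.876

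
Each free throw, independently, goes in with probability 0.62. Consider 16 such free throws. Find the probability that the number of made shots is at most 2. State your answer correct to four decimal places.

0.0001

X ~ Binomial(16, 0.62); P(X ≤ 2) = Σ C(16,k) p^k (1−p)^(16−k) over k:
  k=0: C(16,0)·0.62^0·0.38^16 = 0.000000
  k=1: C(16,1)·0.62^1·0.38^15 = 0.000005
  k=2: C(16,2)·0.62^2·0.38^14 = 0.000060
Total = 0.000066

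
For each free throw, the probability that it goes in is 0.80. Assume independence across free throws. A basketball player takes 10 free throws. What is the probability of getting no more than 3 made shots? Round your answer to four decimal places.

0.0009

X ~ Binomial(10, 0.80); P(X ≤ 3) = Σ C(10,k) p^k (1−p)^(10−k) over k:
  k=0: C(10,0)·0.80^0·0.20^10 = 0.000000
  k=1: C(10,1)·0.80^1·0.20^9 = 0.000004
  k=2: C(10,2)·0.80^2·0.20^8 = 0.000074
  k=3: C(10,3)·0.80^3·0.20^7 = 0.000786
Total = 0.000864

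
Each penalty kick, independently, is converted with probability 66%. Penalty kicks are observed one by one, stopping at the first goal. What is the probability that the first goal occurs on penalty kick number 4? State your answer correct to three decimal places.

0.026

Geometric (trials to first success), p = 0.66.
P(Y = 4) = (1−p)^3 · p = 0.039304 · 0.66 = 0.02594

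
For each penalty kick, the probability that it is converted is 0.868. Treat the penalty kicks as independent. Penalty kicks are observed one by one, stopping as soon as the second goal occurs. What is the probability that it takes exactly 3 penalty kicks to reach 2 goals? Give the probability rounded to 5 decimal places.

0.19890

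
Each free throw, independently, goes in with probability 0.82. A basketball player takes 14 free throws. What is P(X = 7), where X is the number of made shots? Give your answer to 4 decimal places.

X ~ Binomial(n=14, p=0.82).
P(X=7) = C(14,7) · p^7 · (1−p)^7
= 3432 · 0.24929 · 6.1222e-06 = 0.005238

0.0052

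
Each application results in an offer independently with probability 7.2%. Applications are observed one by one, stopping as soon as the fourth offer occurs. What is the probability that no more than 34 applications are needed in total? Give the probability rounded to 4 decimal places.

0.2268

Finishing within 34 applications ⇔ at least 4 successes in the first 34. With X ~ Binomial(34, 0.072), P(Y ≤ 34) = 1 − P(X ≤ 3).
  k=0: C(34,0)·0.072^0·0.928^34 = 0.078819
  k=1: C(34,1)·0.072^1·0.928^33 = 0.207919
  k=2: C(34,2)·0.072^2·0.928^32 = 0.266172
  k=3: C(34,3)·0.072^3·0.928^31 = 0.220281
1 − 0.773191 = 0.226809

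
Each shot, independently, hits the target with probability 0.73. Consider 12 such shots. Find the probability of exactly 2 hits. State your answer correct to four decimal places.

X ~ Binomial(n=12, p=0.73).
P(X=2) = C(12,2) · p^2 · (1−p)^10
= 66 · 0.5329 · 2.0589e-06 = 0.000072

0.0001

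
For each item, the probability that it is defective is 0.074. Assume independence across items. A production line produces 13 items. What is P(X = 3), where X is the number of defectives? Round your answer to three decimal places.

X ~ Binomial(n=13, p=0.074).
P(X=3) = C(13,3) · p^3 · (1−p)^10
= 286 · 0.00040522 · 0.46356 = 0.05372

0.054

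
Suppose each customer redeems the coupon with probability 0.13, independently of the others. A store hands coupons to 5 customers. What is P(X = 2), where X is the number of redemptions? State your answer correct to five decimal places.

0.11129

X ~ Binomial(n=5, p=0.13).
P(X=2) = C(5,2) · p^2 · (1−p)^3
= 10 · 0.0169 · 0.6585 = 0.1112870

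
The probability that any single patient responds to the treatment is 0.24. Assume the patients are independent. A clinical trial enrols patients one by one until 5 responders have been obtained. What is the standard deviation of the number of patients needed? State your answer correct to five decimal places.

8.12233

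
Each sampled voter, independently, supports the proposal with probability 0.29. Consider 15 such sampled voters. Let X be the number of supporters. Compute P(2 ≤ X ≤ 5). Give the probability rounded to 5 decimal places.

0.70862

X ~ Binomial(15, 0.29); P(2 ≤ X ≤ 5) = Σ C(15,k) p^k (1−p)^(15−k) over k:
  k=2: C(15,2)·0.29^2·0.71^13 = 0.1028830
  k=3: C(15,3)·0.29^3·0.71^12 = 0.1820982
  k=4: C(15,4)·0.29^4·0.71^11 = 0.2231344
  k=5: C(15,5)·0.29^5·0.71^10 = 0.2005067
Total = 0.7086223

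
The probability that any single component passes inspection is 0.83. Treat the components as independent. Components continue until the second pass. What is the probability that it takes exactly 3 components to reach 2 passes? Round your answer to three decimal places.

0.234

Y = trial on which the second success occurs; negative binomial, r=2, p=0.83.
P(Y=3) = C(2,1) · p^2 · (1−p)^1
= 2 · 0.6889 · 0.17 = 0.23423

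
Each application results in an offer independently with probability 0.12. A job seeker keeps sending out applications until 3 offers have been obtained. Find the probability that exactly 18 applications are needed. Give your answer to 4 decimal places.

Y = trial on which the third success occurs; negative binomial, r=3, p=0.12.
P(Y=18) = C(17,2) · p^3 · (1−p)^15
= 136 · 0.001728 · 0.14697 = 0.034540

0.0345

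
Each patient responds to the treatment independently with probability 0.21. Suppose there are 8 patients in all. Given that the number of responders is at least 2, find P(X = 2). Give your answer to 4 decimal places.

0.5710

X ~ Binomial(8, 0.21). Want P(X=2 | X≥2) = P(X=2) / P(X≥2).
P(X=2) = C(8,2)·0.21^2·0.79^6 = 0.300164
P(X≥2) = 1 − 0.151711 − 0.322626 = 0.525663
Ratio = 0.300164 / 0.525663 = 0.571020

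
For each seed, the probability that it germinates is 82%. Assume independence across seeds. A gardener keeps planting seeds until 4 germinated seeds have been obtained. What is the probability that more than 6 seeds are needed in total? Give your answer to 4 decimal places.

0.0759

Needing more than 6 seeds ⇔ fewer than 4 successes in the first 6. With X ~ Binomial(6, 0.82), P(Y > 6) = P(X ≤ 3).
  k=0: C(6,0)·0.82^0·0.18^6 = 0.000034
  k=1: C(6,1)·0.82^1·0.18^5 = 0.000930
  k=2: C(6,2)·0.82^2·0.18^4 = 0.010588
  k=3: C(6,3)·0.82^3·0.18^3 = 0.064312
P(X ≤ 3) = 0.075863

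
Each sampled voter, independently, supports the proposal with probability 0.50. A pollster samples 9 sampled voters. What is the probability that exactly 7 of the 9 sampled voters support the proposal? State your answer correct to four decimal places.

0.0703

X ~ Binomial(n=9, p=0.50).
P(X=7) = C(9,7) · p^7 · (1−p)^2
= 36 · 0.0078125 · 0.25 = 0.070312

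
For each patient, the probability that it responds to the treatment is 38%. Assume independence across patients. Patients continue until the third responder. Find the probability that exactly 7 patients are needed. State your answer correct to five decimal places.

0.12162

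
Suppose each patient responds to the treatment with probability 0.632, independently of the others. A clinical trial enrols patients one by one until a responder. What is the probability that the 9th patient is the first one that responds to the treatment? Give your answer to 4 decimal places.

0.0002

Geometric (trials to first success), p = 0.632.
P(Y = 9) = (1−p)^8 · p = 0.00033634 · 0.632 = 0.000213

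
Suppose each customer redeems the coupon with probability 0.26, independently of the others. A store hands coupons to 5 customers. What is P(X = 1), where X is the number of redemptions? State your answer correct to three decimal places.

0.390

X ~ Binomial(n=5, p=0.26).
P(X=1) = C(5,1) · p^1 · (1−p)^4
= 5 · 0.26 · 0.29987 = 0.38983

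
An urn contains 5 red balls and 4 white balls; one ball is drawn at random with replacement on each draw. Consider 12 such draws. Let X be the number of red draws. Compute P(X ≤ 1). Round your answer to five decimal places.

0.00095

X ~ Binomial(12, 0.555556); P(X ≤ 1) = Σ C(12,k) p^k (1−p)^(12−k) over k:
  k=0: C(12,0)·0.555556^0·0.444444^12 = 0.0000594
  k=1: C(12,1)·0.555556^1·0.444444^11 = 0.0008910
Total = 0.0009505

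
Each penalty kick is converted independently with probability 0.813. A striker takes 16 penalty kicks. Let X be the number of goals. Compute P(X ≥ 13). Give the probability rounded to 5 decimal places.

0.65002

X ~ Binomial(16, 0.813); P(X ≥ 13) = Σ C(16,k) p^k (1−p)^(16−k) over k:
  k=13: C(16,13)·0.813^13·0.187^3 = 0.2482504
  k=14: C(16,14)·0.813^14·0.187^2 = 0.2312768
  k=15: C(16,15)·0.813^15·0.187^1 = 0.1340663
  k=16: C(16,16)·0.813^16·0.187^0 = 0.0364291
Total = 0.6500227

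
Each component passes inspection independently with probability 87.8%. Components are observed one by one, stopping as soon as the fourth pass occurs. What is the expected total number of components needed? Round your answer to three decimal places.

Y = total components until the fourth success; negative binomial with r=4, p=0.878.
E[Y] = r / p = 4 / 0.878 = 4.55581

4.556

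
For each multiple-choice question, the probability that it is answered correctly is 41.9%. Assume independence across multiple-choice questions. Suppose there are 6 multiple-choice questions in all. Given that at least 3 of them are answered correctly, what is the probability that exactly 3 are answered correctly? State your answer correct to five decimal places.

0.58287

X ~ Binomial(6, 0.419). Want P(X=3 | X≥3) = P(X=3) / P(X≥3).
P(X=3) = C(6,3)·0.419^3·0.581^3 = 0.2885363
P(X≥3) = 1 − 0.0384642 − 0.1664355 − 0.3000709 = 0.4950294
Ratio = 0.2885363 / 0.4950294 = 0.5828670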